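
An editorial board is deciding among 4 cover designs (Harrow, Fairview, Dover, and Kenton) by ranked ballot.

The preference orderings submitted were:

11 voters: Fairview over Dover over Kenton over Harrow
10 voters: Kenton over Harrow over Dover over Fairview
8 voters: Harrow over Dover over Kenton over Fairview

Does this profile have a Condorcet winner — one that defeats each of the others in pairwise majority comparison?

Head-to-head results (29 voters total):
Harrow vs Fairview: Harrow wins 18–11.
Harrow vs Dover: Harrow wins 18–11.
Harrow vs Kenton: Kenton wins 21–8.
Fairview vs Dover: Dover wins 18–11.
Fairview vs Kenton: Kenton wins 18–11.
Dover vs Kenton: Dover wins 19–10.
No candidate beats all others: Harrow beats Dover beats Kenton beats Harrow, a majority cycle.

No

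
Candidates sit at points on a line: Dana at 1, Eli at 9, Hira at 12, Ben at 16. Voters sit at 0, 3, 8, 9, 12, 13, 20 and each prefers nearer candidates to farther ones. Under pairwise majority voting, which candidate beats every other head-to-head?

With single-peaked preferences on a line, the Condorcet winner is the candidate closest to the median voter.
The median voter (position 9) is closest to Eli at 9.
Check: Eli vs Dana — voters closer to Eli: 5 of 7.

Eli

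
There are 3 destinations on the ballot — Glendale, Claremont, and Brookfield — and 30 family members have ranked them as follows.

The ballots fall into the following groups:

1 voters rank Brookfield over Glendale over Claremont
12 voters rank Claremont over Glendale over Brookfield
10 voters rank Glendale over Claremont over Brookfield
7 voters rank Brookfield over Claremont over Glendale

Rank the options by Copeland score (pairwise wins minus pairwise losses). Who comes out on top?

Claremont

Pairwise results:
  Glendale vs Claremont: Claremont wins 19–11.
  Glendale vs Brookfield: Glendale wins 22–8.
  Claremont vs Brookfield: Claremont wins 22–8.
Copeland scores (wins − losses):
  Glendale: 1 − 1 = 0
  Claremont: 2 − 0 = 2
  Brookfield: 0 − 2 = -2
Claremont has the best Copeland score.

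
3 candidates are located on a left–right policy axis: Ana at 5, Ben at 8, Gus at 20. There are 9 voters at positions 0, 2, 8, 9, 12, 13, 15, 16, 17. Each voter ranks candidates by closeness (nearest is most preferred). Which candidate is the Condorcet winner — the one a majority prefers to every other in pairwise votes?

With single-peaked preferences on a line, the Condorcet winner is the candidate closest to the median voter.
The median voter (position 12) is closest to Ben at 8.
Check: Ben vs Gus — voters closer to Ben: 6 of 9.

Ben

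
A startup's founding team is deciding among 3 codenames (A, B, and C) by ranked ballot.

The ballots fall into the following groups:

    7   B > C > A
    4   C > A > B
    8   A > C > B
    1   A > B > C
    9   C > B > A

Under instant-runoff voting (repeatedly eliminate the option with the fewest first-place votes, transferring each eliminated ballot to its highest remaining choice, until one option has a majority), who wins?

Round 1: C 13, A 9, B 7. B has the fewest and is eliminated.
Round 2: C 20, A 9. C has a majority.

C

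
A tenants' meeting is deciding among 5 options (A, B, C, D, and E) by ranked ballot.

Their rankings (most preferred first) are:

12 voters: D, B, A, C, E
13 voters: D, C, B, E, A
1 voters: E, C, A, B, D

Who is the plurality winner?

First-place vote totals:
  A: 0
  B: 0
  C: 0
  D: 25
  E: 1
D has the most first-place votes.

D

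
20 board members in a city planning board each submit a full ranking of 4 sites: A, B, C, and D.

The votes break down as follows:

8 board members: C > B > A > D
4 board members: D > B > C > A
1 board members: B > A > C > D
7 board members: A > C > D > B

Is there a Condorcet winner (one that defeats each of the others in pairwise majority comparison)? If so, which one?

Head-to-head results (20 voters total):
A vs B: B wins 13–7.
A vs C: C wins 12–8.
A vs D: A wins 16–4.
B vs C: C wins 15–5.
B vs D: D wins 11–9.
C vs D: C wins 16–4.
C beats each rival — A (12–8), B (15–5), D (16–4) — so C is the Condorcet winner.

C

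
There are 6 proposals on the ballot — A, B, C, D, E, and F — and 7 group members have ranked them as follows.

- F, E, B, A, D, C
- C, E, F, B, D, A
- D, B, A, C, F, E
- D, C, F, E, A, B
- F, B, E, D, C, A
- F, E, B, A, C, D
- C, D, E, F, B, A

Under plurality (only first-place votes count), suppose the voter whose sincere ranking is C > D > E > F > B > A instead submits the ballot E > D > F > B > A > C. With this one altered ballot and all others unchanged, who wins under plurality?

F

First-place totals with the altered ballot: A 0, B 0, C 1, D 2, E 1, F 3.
The winner is unchanged: still F.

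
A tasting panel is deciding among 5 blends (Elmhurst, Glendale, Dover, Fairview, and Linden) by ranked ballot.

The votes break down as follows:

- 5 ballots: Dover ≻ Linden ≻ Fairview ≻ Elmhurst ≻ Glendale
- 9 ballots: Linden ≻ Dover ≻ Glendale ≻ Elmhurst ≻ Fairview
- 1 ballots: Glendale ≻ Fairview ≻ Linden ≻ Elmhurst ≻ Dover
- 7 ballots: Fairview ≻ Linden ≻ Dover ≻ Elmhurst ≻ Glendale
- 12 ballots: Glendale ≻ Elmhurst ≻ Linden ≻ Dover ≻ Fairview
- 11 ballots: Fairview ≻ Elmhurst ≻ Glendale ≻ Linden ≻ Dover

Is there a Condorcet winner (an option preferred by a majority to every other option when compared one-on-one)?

Head-to-head results (45 voters total):
Elmhurst vs Glendale: Elmhurst wins 23–22.
Elmhurst vs Dover: Elmhurst wins 24–21.
Elmhurst vs Fairview: Fairview wins 24–21.
Elmhurst vs Linden: Elmhurst wins 23–22.
Glendale vs Dover: Glendale wins 24–21.
Glendale vs Fairview: Fairview wins 23–22.
Glendale vs Linden: Glendale wins 24–21.
Dover vs Fairview: Dover wins 26–19.
Dover vs Linden: Linden wins 40–5.
Fairview vs Linden: Linden wins 26–19.
No candidate beats all others: Elmhurst beats Dover beats Fairview beats Elmhurst, a majority cycle.

No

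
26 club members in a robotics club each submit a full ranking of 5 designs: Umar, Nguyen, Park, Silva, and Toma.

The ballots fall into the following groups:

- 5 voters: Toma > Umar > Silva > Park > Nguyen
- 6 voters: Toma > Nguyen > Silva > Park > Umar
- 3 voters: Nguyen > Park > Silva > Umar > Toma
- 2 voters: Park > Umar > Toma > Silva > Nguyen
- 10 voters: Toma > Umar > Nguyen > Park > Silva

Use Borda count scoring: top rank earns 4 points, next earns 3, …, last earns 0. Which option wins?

Borda scores:
  Umar: 5·3 + 6·0 + 3·1 + 2·3 + 10·3 = 54
  Nguyen: 5·0 + 6·3 + 3·4 + 2·0 + 10·2 = 50
  Park: 5·1 + 6·1 + 3·3 + 2·4 + 10·1 = 38
  Silva: 5·2 + 6·2 + 3·2 + 2·1 + 10·0 = 30
  Toma: 5·4 + 6·4 + 3·0 + 2·2 + 10·4 = 88
Toma has the highest total.

Toma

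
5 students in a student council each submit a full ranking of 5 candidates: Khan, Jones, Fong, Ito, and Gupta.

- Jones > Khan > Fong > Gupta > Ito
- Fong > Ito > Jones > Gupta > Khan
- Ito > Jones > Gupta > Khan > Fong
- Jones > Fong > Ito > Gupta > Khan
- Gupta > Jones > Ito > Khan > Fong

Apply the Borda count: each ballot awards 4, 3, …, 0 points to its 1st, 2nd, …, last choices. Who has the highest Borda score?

Borda scores:
  Khan: 3 + 0 + 1 + 0 + 1 = 5
  Jones: 4 + 2 + 3 + 4 + 3 = 16
  Fong: 2 + 4 + 0 + 3 + 0 = 9
  Ito: 0 + 3 + 4 + 2 + 2 = 11
  Gupta: 1 + 1 + 2 + 1 + 4 = 9
Jones has the highest total.

Jones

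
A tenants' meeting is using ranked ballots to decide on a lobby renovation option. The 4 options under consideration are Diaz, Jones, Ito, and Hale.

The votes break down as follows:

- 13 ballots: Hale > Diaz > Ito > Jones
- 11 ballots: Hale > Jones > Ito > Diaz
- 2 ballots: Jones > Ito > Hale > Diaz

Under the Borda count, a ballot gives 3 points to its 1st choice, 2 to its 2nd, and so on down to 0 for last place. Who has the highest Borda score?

Hale

Borda scores:
  Diaz: 13·2 + 11·0 + 2·0 = 26
  Jones: 13·0 + 11·2 + 2·3 = 28
  Ito: 13·1 + 11·1 + 2·2 = 28
  Hale: 13·3 + 11·3 + 2·1 = 74
Hale has the highest total.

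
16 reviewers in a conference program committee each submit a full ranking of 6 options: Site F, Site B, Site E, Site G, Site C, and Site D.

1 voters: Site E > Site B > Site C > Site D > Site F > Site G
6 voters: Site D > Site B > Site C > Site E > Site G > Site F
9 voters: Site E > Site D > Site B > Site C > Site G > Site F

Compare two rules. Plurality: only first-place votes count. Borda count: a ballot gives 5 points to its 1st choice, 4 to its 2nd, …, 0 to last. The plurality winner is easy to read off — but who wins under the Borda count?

Plurality first-place counts: Site F 0, Site B 0, Site E 10, Site G 0, Site C 0, Site D 6 → Site E.
Borda totals: Site F 1, Site B 55, Site E 62, Site G 15, Site C 39, Site D 68 → Site D.

Site D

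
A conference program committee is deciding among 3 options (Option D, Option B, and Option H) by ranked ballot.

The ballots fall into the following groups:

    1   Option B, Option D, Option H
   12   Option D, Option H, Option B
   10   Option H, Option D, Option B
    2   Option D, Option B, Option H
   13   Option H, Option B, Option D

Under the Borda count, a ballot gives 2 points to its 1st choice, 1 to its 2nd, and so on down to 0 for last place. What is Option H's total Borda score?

Borda scores:
  Option D: 1 + 12·2 + 10·1 + 2·2 + 13·0 = 39
  Option B: 2 + 12·0 + 10·0 + 2·1 + 13·1 = 17
  Option H: 0 + 12·1 + 10·2 + 2·0 + 13·2 = 58

58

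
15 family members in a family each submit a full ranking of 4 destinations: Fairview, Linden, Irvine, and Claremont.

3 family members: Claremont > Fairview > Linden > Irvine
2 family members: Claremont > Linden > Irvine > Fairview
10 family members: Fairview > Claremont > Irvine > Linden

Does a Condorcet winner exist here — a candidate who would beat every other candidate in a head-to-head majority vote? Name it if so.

Fairview

Head-to-head results (15 voters total):
Fairview vs Linden: Fairview wins 13–2.
Fairview vs Irvine: Fairview wins 13–2.
Fairview vs Claremont: Fairview wins 10–5.
Linden vs Irvine: Irvine wins 10–5.
Linden vs Claremont: Claremont wins 15–0.
Irvine vs Claremont: Claremont wins 15–0.
Fairview beats each rival — Linden (13–2), Irvine (13–2), Claremont (10–5) — so Fairview is the Condorcet winner.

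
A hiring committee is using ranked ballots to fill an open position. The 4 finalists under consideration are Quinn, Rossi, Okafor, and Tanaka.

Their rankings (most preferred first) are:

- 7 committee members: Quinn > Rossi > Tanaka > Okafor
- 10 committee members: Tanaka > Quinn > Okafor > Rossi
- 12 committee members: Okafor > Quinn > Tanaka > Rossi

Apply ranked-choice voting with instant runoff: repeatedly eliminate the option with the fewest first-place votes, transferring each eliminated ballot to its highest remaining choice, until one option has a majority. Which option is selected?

Tanaka

Round 1: Okafor 12, Tanaka 10, Quinn 7, Rossi 0. Rossi has the fewest and is eliminated.
Round 2: Okafor 12, Tanaka 10, Quinn 7. Quinn has the fewest and is eliminated.
Round 3: Tanaka 17, Okafor 12. Tanaka has a majority.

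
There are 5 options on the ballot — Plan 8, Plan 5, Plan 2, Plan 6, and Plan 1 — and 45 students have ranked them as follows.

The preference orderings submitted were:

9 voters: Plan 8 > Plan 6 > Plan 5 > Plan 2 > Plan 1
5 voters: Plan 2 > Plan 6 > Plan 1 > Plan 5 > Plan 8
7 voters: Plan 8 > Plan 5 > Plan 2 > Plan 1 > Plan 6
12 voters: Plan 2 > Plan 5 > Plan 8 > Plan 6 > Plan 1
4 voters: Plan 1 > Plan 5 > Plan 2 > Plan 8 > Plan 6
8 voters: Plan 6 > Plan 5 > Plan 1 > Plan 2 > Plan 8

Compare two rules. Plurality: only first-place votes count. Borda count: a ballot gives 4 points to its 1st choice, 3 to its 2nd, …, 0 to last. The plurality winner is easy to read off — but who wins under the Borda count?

Plurality first-place counts: Plan 8 16, Plan 5 0, Plan 2 17, Plan 6 8, Plan 1 4 → Plan 2.
Borda totals: Plan 8 92, Plan 5 116, Plan 2 107, Plan 6 86, Plan 1 49 → Plan 5.

Plan 5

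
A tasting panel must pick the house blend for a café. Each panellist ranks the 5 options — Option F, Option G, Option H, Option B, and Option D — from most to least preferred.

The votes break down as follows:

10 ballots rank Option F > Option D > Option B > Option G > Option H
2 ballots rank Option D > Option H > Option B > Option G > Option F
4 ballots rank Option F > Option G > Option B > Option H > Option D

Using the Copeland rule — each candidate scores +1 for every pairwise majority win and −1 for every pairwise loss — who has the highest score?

Pairwise results:
  Option F vs Option G: Option F wins 14–2.
  Option F vs Option H: Option F wins 14–2.
  Option F vs Option B: Option F wins 14–2.
  Option F vs Option D: Option F wins 14–2.
  Option G vs Option H: Option G wins 14–2.
  Option G vs Option B: Option B wins 12–4.
  Option G vs Option D: Option D wins 12–4.
  Option H vs Option B: Option B wins 14–2.
  Option H vs Option D: Option D wins 12–4.
  Option B vs Option D: Option D wins 12–4.
Copeland scores (wins − losses):
  Option F: 4 − 0 = 4
  Option G: 1 − 3 = -2
  Option H: 0 − 4 = -4
  Option B: 2 − 2 = 0
  Option D: 3 − 1 = 2
Option F has the best Copeland score.

Option F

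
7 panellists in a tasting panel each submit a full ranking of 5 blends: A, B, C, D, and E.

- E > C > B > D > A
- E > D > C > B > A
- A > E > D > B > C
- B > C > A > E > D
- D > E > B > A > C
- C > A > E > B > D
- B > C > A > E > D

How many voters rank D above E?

Ballots ranking D above E: 1.
Ballots ranking E above D: 6.
So 1 of 7 voters prefer D to E.

1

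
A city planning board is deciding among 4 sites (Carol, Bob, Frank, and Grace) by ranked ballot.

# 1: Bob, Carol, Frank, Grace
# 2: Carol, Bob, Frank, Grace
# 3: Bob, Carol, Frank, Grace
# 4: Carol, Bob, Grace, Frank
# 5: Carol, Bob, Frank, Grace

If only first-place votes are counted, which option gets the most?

Carol

First-place vote totals:
  Carol: 3
  Bob: 2
  Frank: 0
  Grace: 0
Carol has the most first-place votes.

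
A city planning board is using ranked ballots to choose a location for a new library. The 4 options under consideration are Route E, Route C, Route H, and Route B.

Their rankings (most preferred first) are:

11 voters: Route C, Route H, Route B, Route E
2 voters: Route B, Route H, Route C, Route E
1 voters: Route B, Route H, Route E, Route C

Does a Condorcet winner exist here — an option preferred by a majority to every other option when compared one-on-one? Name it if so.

Head-to-head results (14 voters total):
Route E vs Route C: Route C wins 13–1.
Route E vs Route H: Route H wins 14–0.
Route E vs Route B: Route B wins 14–0.
Route C vs Route H: Route C wins 11–3.
Route C vs Route B: Route C wins 11–3.
Route H vs Route B: Route H wins 11–3.
Route C beats each rival — Route E (13–1), Route H (11–3), Route B (11–3) — so Route C is the Condorcet winner.

Route C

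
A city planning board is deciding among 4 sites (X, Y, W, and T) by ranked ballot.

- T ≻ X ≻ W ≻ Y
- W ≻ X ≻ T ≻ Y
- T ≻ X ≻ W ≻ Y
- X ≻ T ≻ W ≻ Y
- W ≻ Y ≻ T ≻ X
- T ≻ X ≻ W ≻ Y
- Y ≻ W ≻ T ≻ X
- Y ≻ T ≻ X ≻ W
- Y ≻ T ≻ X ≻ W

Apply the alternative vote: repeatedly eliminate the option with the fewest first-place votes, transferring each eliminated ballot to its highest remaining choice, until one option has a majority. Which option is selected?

Round 1: Y 3, T 3, W 2, X 1. X has the fewest and is eliminated.
Round 2: T 4, Y 3, W 2. W has the fewest and is eliminated.
Round 3: T 5, Y 4. T has a majority.

T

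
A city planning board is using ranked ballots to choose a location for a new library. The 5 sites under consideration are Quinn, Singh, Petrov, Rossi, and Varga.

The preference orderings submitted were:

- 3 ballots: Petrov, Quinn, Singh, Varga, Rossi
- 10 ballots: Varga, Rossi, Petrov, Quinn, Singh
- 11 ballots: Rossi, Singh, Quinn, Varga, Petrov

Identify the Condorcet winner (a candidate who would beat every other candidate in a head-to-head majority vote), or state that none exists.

There is no Condorcet winner

Head-to-head results (24 voters total):
Quinn vs Singh: Quinn wins 13–11.
Quinn vs Petrov: Petrov wins 13–11.
Quinn vs Rossi: Rossi wins 21–3.
Quinn vs Varga: Quinn wins 14–10.
Singh vs Petrov: Petrov wins 13–11.
Singh vs Rossi: Rossi wins 21–3.
Singh vs Varga: Singh wins 14–10.
Petrov vs Rossi: Rossi wins 21–3.
Petrov vs Varga: Varga wins 21–3.
Rossi vs Varga: Varga wins 13–11.
No candidate beats all others: Quinn beats Varga beats Petrov beats Quinn, a majority cycle.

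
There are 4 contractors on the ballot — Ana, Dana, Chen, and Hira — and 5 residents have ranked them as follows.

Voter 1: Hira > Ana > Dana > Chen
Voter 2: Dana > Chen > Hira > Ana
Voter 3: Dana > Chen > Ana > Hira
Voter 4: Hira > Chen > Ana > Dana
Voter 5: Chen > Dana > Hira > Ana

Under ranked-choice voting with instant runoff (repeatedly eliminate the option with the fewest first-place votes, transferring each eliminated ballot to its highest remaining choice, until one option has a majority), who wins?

Dana

Round 1: Dana 2, Hira 2, Chen 1, Ana 0. Ana has the fewest and is eliminated.
Round 2: Dana 2, Hira 2, Chen 1. Chen has the fewest and is eliminated.
Round 3: Dana 3, Hira 2. Dana has a majority.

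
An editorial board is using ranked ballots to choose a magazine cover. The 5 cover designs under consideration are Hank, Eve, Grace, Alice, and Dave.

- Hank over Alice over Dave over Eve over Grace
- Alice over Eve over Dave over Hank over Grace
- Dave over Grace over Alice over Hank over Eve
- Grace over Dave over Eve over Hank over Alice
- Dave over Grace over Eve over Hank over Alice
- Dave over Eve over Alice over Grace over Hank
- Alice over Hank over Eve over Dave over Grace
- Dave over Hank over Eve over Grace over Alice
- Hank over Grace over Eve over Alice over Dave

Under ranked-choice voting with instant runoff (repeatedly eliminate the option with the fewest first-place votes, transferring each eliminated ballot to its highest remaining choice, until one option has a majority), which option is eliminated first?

Eve

Round 1: Dave 4, Hank 2, Alice 2, Grace 1, Eve 0. Eve has the fewest and is eliminated.
Round 2: Dave 4, Hank 2, Alice 2, Grace 1. Grace has the fewest and is eliminated.
Round 3: Dave 5, Hank 2, Alice 2. Dave has a majority.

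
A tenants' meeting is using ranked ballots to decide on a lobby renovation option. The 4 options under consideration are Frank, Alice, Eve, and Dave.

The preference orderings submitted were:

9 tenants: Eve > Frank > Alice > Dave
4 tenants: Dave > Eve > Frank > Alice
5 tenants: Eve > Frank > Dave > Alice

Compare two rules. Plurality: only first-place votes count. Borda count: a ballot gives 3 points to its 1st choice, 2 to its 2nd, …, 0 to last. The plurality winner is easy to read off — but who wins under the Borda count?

Plurality first-place counts: Frank 0, Alice 0, Eve 14, Dave 4 → Eve.
Borda totals: Frank 32, Alice 9, Eve 50, Dave 17 → Eve.

Eve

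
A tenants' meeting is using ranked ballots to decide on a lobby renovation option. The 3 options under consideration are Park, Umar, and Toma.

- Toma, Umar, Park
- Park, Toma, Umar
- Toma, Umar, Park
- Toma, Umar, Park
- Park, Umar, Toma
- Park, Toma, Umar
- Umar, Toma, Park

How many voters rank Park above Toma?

3

Ballots ranking Park above Toma: 3.
Ballots ranking Toma above Park: 4.
So 3 of 7 voters prefer Park to Toma.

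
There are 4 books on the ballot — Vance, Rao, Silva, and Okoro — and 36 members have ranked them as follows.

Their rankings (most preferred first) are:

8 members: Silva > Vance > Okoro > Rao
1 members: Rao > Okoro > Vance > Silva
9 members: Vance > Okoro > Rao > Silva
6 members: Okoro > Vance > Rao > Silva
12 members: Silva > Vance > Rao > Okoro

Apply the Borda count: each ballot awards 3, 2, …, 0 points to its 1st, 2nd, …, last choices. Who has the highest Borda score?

Vance

Borda scores:
  Vance: 8·2 + 1 + 9·3 + 6·2 + 12·2 = 80
  Rao: 8·0 + 3 + 9·1 + 6·1 + 12·1 = 30
  Silva: 8·3 + 0 + 9·0 + 6·0 + 12·3 = 60
  Okoro: 8·1 + 2 + 9·2 + 6·3 + 12·0 = 46
Vance has the highest total.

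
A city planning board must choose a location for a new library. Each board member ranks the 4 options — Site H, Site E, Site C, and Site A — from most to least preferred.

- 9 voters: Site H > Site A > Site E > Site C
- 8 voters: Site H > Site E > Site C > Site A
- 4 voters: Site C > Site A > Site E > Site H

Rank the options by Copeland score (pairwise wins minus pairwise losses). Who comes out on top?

Site H

Pairwise results:
  Site H vs Site E: Site H wins 17–4.
  Site H vs Site C: Site H wins 17–4.
  Site H vs Site A: Site H wins 17–4.
  Site E vs Site C: Site E wins 17–4.
  Site E vs Site A: Site A wins 13–8.
  Site C vs Site A: Site C wins 12–9.
Copeland scores (wins − losses):
  Site H: 3 − 0 = 3
  Site E: 1 − 2 = -1
  Site C: 1 − 2 = -1
  Site A: 1 − 2 = -1
Site H has the best Copeland score.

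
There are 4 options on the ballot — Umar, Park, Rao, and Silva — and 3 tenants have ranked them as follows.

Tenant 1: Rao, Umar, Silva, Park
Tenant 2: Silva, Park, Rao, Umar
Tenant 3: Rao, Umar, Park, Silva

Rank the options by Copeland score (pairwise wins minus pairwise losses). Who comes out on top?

Rao

Pairwise results:
  Umar vs Park: Umar wins 2–1.
  Umar vs Rao: Rao wins 3–0.
  Umar vs Silva: Umar wins 2–1.
  Park vs Rao: Rao wins 2–1.
  Park vs Silva: Silva wins 2–1.
  Rao vs Silva: Rao wins 2–1.
Copeland scores (wins − losses):
  Umar: 2 − 1 = 1
  Park: 0 − 3 = -3
  Rao: 3 − 0 = 3
  Silva: 1 − 2 = -1
Rao has the best Copeland score.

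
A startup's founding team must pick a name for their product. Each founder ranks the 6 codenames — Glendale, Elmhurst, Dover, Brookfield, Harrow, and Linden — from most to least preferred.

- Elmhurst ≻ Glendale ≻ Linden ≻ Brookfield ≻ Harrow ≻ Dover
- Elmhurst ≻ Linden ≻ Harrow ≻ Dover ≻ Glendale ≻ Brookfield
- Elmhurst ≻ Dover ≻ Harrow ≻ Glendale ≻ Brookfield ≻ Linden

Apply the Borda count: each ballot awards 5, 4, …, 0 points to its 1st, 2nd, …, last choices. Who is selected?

Borda scores:
  Glendale: 4 + 1 + 2 = 7
  Elmhurst: 5 + 5 + 5 = 15
  Dover: 0 + 2 + 4 = 6
  Brookfield: 2 + 0 + 1 = 3
  Harrow: 1 + 3 + 3 = 7
  Linden: 3 + 4 + 0 = 7
Elmhurst has the highest total.

Elmhurst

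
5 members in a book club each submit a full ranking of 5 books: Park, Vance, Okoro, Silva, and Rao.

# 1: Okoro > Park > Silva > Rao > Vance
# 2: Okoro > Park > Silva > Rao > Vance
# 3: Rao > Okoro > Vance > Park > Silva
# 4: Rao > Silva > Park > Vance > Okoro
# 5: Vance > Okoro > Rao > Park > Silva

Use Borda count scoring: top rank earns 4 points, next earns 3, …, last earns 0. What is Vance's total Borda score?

Borda scores:
  Park: 3 + 3 + 1 + 2 + 1 = 10
  Vance: 0 + 0 + 2 + 1 + 4 = 7
  Okoro: 4 + 4 + 3 + 0 + 3 = 14
  Silva: 2 + 2 + 0 + 3 + 0 = 7
  Rao: 1 + 1 + 4 + 4 + 2 = 12

7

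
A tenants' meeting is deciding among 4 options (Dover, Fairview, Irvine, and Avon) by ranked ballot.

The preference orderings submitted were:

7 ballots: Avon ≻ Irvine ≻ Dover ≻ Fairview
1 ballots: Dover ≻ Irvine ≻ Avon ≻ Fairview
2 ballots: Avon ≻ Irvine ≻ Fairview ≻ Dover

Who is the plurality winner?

Avon

First-place vote totals:
  Dover: 1
  Fairview: 0
  Irvine: 0
  Avon: 9
Avon has the most first-place votes.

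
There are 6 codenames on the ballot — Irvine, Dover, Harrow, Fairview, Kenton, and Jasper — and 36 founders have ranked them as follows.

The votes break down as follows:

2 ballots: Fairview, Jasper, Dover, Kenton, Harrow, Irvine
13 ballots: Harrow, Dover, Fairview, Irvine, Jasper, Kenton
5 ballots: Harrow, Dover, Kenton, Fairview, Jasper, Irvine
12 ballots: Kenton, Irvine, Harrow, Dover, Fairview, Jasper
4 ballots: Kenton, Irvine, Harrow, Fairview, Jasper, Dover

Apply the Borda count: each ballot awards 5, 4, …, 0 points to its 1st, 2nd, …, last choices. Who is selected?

Harrow

Borda scores:
  Irvine: 2·0 + 13·2 + 5·0 + 12·4 + 4·4 = 90
  Dover: 2·3 + 13·4 + 5·4 + 12·2 + 4·0 = 102
  Harrow: 2·1 + 13·5 + 5·5 + 12·3 + 4·3 = 140
  Fairview: 2·5 + 13·3 + 5·2 + 12·1 + 4·2 = 79
  Kenton: 2·2 + 13·0 + 5·3 + 12·5 + 4·5 = 99
  Jasper: 2·4 + 13·1 + 5·1 + 12·0 + 4·1 = 30
Harrow has the highest total.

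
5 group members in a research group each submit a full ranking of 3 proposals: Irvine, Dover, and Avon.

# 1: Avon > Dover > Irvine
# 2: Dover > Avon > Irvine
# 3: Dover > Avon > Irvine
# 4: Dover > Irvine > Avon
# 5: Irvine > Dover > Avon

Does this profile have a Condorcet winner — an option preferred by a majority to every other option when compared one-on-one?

Yes

Head-to-head results (5 voters total):
Irvine vs Dover: Dover wins 4–1.
Irvine vs Avon: Avon wins 3–2.
Dover vs Avon: Dover wins 4–1.
Dover beats each rival — Irvine (4–1), Avon (4–1) — so Dover is the Condorcet winner.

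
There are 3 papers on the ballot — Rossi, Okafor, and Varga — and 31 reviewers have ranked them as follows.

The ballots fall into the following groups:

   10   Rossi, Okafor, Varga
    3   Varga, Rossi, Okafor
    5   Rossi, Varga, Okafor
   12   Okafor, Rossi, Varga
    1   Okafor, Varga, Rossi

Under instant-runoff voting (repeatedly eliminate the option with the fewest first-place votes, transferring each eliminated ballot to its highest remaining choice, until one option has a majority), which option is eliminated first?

Round 1: Rossi 15, Okafor 13, Varga 3. Varga has the fewest and is eliminated.
Round 2: Rossi 18, Okafor 13. Rossi has a majority.

Varga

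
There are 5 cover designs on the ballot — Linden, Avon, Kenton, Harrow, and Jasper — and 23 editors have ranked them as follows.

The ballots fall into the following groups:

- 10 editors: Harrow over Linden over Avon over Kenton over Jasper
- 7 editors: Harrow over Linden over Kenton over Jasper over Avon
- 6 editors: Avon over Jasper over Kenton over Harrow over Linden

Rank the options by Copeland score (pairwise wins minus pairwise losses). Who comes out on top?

Harrow

Pairwise results:
  Linden vs Avon: Linden wins 17–6.
  Linden vs Kenton: Linden wins 17–6.
  Linden vs Harrow: Harrow wins 23–0.
  Linden vs Jasper: Linden wins 17–6.
  Avon vs Kenton: Avon wins 16–7.
  Avon vs Harrow: Harrow wins 17–6.
  Avon vs Jasper: Avon wins 16–7.
  Kenton vs Harrow: Harrow wins 17–6.
  Kenton vs Jasper: Kenton wins 17–6.
  Harrow vs Jasper: Harrow wins 17–6.
Copeland scores (wins − losses):
  Linden: 3 − 1 = 2
  Avon: 2 − 2 = 0
  Kenton: 1 − 3 = -2
  Harrow: 4 − 0 = 4
  Jasper: 0 − 4 = -4
Harrow has the best Copeland score.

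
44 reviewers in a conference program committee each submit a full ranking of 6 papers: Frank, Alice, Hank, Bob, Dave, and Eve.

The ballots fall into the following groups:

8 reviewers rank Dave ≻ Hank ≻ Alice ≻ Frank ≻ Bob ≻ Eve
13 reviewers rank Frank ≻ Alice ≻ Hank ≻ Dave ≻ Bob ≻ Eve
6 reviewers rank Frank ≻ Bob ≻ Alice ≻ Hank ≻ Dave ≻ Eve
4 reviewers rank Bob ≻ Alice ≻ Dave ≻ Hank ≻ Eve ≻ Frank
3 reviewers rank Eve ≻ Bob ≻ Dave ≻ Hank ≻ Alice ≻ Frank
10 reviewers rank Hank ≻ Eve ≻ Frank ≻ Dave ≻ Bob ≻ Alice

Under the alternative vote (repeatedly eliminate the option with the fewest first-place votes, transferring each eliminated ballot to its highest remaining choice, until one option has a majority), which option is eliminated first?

Alice

Round 1: Frank 19, Hank 10, Dave 8, Bob 4, Eve 3, Alice 0. Alice has the fewest and is eliminated.
Round 2: Frank 19, Hank 10, Dave 8, Bob 4, Eve 3. Eve has the fewest and is eliminated.
Round 3: Frank 19, Hank 10, Dave 8, Bob 7. Bob has the fewest and is eliminated.
Round 4: Frank 19, Dave 15, Hank 10. Hank has the fewest and is eliminated.
Round 5: Frank 29, Dave 15. Frank has a majority.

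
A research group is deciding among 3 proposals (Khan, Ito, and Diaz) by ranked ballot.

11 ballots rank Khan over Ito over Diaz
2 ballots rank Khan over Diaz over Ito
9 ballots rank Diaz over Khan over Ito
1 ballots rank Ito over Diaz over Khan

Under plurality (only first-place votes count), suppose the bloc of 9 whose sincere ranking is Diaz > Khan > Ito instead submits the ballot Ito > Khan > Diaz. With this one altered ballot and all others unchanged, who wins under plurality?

First-place totals with the altered ballot: Khan 13, Ito 10, Diaz 0.
The winner is unchanged: still Khan.

Khan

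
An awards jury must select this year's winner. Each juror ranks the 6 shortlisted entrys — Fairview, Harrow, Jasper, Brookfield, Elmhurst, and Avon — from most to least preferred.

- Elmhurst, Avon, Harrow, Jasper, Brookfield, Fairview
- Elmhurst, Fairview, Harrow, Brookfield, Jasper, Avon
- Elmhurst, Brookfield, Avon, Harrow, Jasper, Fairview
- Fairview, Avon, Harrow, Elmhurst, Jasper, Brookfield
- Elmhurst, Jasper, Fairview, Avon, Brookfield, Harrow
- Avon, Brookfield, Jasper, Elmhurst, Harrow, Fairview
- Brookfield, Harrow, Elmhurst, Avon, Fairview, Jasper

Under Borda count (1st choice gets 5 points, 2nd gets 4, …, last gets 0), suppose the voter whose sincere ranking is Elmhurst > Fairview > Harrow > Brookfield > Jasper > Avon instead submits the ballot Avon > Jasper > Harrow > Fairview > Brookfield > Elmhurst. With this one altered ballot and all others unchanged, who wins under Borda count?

Borda totals with the altered ballot: Fairview 11, Harrow 16, Jasper 15, Brookfield 16, Elmhurst 22, Avon 25.
The switch changes the winner from Elmhurst to Avon.

Avon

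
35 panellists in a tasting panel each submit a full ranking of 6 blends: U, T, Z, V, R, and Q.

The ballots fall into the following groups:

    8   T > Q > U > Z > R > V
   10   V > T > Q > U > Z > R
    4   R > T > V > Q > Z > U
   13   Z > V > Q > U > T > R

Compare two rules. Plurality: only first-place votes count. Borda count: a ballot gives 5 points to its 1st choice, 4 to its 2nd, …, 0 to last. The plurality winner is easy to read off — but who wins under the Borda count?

Plurality first-place counts: U 0, T 8, Z 13, V 10, R 4, Q 0 → Z.
Borda totals: U 70, T 109, Z 95, V 114, R 28, Q 109 → V.

V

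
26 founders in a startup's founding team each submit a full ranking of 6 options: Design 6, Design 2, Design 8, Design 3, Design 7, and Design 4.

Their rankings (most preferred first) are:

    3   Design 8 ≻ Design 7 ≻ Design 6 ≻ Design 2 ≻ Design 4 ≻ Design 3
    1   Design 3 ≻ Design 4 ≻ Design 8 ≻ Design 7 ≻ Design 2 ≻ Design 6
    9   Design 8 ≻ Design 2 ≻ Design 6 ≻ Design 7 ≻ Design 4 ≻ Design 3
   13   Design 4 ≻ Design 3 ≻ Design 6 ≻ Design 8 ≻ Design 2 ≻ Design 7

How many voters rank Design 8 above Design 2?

26

Ballots ranking Design 8 above Design 2: 3+1+9+13 = 26.
Ballots ranking Design 2 above Design 8: 0.
So 26 of 26 voters prefer Design 8 to Design 2.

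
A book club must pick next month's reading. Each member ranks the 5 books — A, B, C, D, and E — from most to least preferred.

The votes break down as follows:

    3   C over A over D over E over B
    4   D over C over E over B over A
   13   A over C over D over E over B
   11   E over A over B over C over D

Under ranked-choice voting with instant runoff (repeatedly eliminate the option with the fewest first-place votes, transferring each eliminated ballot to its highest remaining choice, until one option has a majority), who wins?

Round 1: A 13, E 11, D 4, C 3, B 0. B has the fewest and is eliminated.
Round 2: A 13, E 11, D 4, C 3. C has the fewest and is eliminated.
Round 3: A 16, E 11, D 4. A has a majority.

A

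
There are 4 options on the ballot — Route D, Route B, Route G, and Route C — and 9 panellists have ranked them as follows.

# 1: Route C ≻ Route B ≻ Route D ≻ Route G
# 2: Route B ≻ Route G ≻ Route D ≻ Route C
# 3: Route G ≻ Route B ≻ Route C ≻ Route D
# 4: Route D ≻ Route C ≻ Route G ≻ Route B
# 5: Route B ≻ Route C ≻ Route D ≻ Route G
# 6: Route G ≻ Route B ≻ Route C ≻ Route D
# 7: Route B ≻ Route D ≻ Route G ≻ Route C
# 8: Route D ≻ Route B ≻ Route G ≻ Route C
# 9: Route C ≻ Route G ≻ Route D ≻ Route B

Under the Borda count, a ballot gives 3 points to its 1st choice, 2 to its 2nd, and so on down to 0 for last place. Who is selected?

Borda scores:
  Route D: 1 + 1 + 0 + 3 + 1 + 0 + 2 + 3 + 1 = 12
  Route B: 2 + 3 + 2 + 0 + 3 + 2 + 3 + 2 + 0 = 17
  Route G: 0 + 2 + 3 + 1 + 0 + 3 + 1 + 1 + 2 = 13
  Route C: 3 + 0 + 1 + 2 + 2 + 1 + 0 + 0 + 3 = 12
Route B has the highest total.

Route B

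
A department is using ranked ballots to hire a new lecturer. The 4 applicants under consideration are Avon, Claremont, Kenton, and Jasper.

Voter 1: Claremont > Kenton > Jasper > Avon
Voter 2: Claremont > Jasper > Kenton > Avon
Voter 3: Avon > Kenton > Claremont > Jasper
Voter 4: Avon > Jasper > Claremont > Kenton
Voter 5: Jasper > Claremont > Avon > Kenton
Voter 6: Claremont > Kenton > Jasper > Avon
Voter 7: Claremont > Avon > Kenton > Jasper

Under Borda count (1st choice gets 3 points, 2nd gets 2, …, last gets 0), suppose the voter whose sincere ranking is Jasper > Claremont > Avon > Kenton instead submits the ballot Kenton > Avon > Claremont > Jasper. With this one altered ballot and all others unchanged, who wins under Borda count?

Borda totals with the altered ballot: Avon 10, Claremont 15, Kenton 11, Jasper 6.
The winner is unchanged: still Claremont.

Claremont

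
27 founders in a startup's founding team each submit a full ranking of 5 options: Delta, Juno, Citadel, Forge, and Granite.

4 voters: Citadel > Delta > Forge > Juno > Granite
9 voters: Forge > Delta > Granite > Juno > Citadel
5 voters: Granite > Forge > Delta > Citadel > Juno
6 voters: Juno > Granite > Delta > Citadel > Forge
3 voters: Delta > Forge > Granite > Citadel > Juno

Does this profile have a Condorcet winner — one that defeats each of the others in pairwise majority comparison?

Head-to-head results (27 voters total):
Delta vs Juno: Delta wins 21–6.
Delta vs Citadel: Delta wins 23–4.
Delta vs Forge: Forge wins 14–13.
Delta vs Granite: Delta wins 16–11.
Juno vs Citadel: Juno wins 15–12.
Juno vs Forge: Forge wins 21–6.
Juno vs Granite: Granite wins 17–10.
Citadel vs Forge: Forge wins 17–10.
Citadel vs Granite: Granite wins 23–4.
Forge vs Granite: Forge wins 16–11.
Forge beats each rival — Delta (14–13), Juno (21–6), Citadel (17–10), Granite (16–11) — so Forge is the Condorcet winner.

Yes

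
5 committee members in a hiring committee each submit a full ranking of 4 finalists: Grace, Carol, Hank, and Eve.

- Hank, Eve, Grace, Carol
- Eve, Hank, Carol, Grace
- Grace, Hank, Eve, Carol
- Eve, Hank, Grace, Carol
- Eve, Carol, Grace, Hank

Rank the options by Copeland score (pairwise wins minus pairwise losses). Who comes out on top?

Eve

Pairwise results:
  Grace vs Carol: Grace wins 3–2.
  Grace vs Hank: Hank wins 3–2.
  Grace vs Eve: Eve wins 4–1.
  Carol vs Hank: Hank wins 4–1.
  Carol vs Eve: Eve wins 5–0.
  Hank vs Eve: Eve wins 3–2.
Copeland scores (wins − losses):
  Grace: 1 − 2 = -1
  Carol: 0 − 3 = -3
  Hank: 2 − 1 = 1
  Eve: 3 − 0 = 3
Eve has the best Copeland score.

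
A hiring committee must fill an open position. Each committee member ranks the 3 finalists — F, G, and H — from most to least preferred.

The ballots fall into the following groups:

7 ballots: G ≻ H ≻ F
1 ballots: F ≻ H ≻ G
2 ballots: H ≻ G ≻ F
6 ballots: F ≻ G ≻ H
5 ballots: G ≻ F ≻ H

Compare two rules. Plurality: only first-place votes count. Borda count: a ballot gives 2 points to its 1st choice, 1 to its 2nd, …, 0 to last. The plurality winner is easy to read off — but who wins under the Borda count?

Plurality first-place counts: F 7, G 12, H 2 → G.
Borda totals: F 19, G 32, H 12 → G.

G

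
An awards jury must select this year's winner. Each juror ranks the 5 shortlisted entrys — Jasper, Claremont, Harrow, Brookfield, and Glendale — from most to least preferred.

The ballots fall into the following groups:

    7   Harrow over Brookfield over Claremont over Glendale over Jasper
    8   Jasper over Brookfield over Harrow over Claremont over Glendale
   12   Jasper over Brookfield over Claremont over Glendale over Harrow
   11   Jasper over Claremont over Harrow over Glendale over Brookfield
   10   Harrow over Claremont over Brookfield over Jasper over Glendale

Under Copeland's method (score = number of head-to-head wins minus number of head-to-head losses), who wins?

Jasper

Pairwise results:
  Jasper vs Claremont: Jasper wins 31–17.
  Jasper vs Harrow: Jasper wins 31–17.
  Jasper vs Brookfield: Jasper wins 31–17.
  Jasper vs Glendale: Jasper wins 41–7.
  Claremont vs Harrow: Harrow wins 25–23.
  Claremont vs Brookfield: Brookfield wins 27–21.
  Claremont vs Glendale: Claremont wins 48–0.
  Harrow vs Brookfield: Harrow wins 28–20.
  Harrow vs Glendale: Harrow wins 36–12.
  Brookfield vs Glendale: Brookfield wins 37–11.
Copeland scores (wins − losses):
  Jasper: 4 − 0 = 4
  Claremont: 1 − 3 = -2
  Harrow: 3 − 1 = 2
  Brookfield: 2 − 2 = 0
  Glendale: 0 − 4 = -4
Jasper has the best Copeland score.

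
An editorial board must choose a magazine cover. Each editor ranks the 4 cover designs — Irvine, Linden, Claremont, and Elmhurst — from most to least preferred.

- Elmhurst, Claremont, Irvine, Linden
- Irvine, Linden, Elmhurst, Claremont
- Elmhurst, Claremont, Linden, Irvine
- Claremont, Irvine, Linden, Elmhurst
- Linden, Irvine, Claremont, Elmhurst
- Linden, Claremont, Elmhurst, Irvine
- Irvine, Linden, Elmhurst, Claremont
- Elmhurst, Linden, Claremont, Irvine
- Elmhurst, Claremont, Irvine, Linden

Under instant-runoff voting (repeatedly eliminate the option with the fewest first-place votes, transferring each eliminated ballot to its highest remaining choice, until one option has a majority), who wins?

Round 1: Elmhurst 4, Irvine 2, Linden 2, Claremont 1. Claremont has the fewest and is eliminated.
Round 2: Elmhurst 4, Irvine 3, Linden 2. Linden has the fewest and is eliminated.
Round 3: Elmhurst 5, Irvine 4. Elmhurst has a majority.

Elmhurst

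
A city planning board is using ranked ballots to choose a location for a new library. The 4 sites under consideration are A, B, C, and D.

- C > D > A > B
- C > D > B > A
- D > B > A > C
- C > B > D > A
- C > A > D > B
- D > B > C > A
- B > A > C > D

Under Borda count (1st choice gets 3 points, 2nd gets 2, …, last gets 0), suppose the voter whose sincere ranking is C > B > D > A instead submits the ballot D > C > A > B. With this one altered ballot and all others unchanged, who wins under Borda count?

Borda totals with the altered ballot: A 7, B 8, C 13, D 14.
The switch changes the winner from C to D.

D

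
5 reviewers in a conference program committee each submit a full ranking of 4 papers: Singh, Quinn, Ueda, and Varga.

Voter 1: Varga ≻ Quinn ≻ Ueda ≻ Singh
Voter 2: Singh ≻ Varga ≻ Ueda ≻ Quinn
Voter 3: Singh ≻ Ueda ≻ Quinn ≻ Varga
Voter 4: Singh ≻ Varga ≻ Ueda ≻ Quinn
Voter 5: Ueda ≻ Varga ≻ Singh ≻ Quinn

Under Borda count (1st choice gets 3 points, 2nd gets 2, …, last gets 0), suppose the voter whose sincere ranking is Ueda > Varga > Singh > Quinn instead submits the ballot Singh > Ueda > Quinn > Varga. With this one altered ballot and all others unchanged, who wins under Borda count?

Borda totals with the altered ballot: Singh 12, Quinn 4, Ueda 7, Varga 7.
The winner is unchanged: still Singh.

Singh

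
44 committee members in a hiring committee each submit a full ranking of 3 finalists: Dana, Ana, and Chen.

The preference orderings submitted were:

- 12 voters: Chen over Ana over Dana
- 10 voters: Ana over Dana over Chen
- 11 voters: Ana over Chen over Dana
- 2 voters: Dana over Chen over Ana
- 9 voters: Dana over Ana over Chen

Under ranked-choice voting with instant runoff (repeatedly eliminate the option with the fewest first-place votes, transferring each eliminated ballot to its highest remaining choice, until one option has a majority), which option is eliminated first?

Round 1: Ana 21, Chen 12, Dana 11. Dana has the fewest and is eliminated.
Round 2: Ana 30, Chen 14. Ana has a majority.

Dana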